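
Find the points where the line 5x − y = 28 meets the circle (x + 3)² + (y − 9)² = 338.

(4, −8) and (10, 22)

Substitute y = 5x − 28:
26x² − 364x + 1040 = 0  ⟹  x² − 14x + 40 = 0
x = 10 or x = 4, giving (10, 22) and (4, −8).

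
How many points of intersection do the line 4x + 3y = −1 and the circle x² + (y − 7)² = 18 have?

0

Substituting the line into the circle gives 25x² + 176x + 322 = 0.
Δ = 30976 − 32200 = −1224.
No real roots: the line does not meet the circle.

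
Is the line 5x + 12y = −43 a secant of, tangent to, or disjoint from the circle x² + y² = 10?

disjoint

Centre (0, 0), r² = 10. Distance² from centre to line = (43)²/169 = 1849/169.
Since d² > r², the line lies outside the circle.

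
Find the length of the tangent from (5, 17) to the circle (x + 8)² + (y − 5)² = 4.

Centre (−8, 5), r² = 4. |PO|² = (13)² + (12)² = 313.
Power of the point: PT² = |PO|² − r² = 309, so PT = √309.

√309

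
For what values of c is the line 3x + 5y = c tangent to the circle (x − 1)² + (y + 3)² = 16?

For a tangent, require d(centre, line) = r = 4.
|3·1 + 5·(−3) − c| / √34 = 4
|c − (−12)| = 4√34.

c = −12 ± 4√34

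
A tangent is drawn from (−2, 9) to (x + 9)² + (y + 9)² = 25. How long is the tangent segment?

Centre (−9, −9), r² = 25. |PO|² = (7)² + (18)² = 373.
Power of the point: PT² = |PO|² − r² = 348, so PT = 2√87.

2√87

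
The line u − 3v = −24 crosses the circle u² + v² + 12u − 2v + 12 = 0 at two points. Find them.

Express v = (24 + u)/3 and substitute into the circle:
10u² + 150u + 540 = 0  ⟹  u² + 15u + 54 = 0
u = −6 or u = −9, giving (−6, 6) and (−9, 5).

(−9, 5) and (−6, 6)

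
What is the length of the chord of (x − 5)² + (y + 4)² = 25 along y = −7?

Express y = −7 and substitute into the circle:
x² − 10x + 9 = 0
x = 9 or x = 1, giving (9, −7) and (1, −7).
Chord length = distance between (9, −7) and (1, −7) = √64 = 8.

8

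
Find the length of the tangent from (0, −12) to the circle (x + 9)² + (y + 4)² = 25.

2√30

The centre is (−9, −4) and r = 5. The square of the distance from P to the centre is 81 + 64 = 145.
Power of the point: PT² = |PO|² − r² = 120, so PT = 2√30.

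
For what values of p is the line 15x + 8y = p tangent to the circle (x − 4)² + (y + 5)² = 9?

p = −31 or p = 71

The line touches the circle iff its distance from (4, −5) is 3:
|15·4 + 8·(−5) − p| / √289 = 3
|p − (20)| = 3·17, so p = 71 or p = −31.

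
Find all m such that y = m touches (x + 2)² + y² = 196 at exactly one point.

m = −14 or m = 14

The line touches the circle iff its distance from (−2, 0) is 14:
|0·(−2) + 1·0 − m| / √1 = 14
|m| = 14, so m = 14 or m = −14.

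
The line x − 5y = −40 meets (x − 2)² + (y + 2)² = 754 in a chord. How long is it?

The distance from (2, −2) to the line is 52/√26, and r² = 754.
Chord = 2√(r² − d²) = 2·√(650) = 10√26.

10√26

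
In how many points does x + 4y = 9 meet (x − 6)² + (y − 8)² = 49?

0

Substituting the line into the circle gives 17x² − 146x + 321 = 0.
Discriminant = (−146)² − 4·17·(321) = −512 < 0.
No real roots: the line does not meet the circle.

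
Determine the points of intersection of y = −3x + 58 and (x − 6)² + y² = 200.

(16, 10) and (20, −2)

Express y = −3x + 58 and substitute into the circle:
10x² − 360x + 3200 = 0  ⟹  x² − 36x + 320 = 0
x = 20 or x = 16, giving (20, −2) and (16, 10).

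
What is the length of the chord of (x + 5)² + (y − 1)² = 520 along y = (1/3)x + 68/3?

From the line, y = (68 + x)/3. Substituting:
10x² + 220x − 230 = 0  ⟹  x² + 22x − 23 = 0
x = 1 or x = −23, giving (1, 23) and (−23, 15).
Chord length = distance between (1, 23) and (−23, 15) = √640 = 8√10.

8√10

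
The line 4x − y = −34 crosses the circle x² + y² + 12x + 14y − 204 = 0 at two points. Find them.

Express y = 4x + 34 and substitute into the circle:
17x² + 340x + 1428 = 0  ⟹  x² + 20x + 84 = 0
x = −6 or x = −14, giving (−6, 10) and (−14, −22).

(−14, −22) and (−6, 10)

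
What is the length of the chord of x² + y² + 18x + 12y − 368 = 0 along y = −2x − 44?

18√5

Express y = −2x − 44 and substitute into the circle:
5x² + 170x + 1040 = 0  ⟹  x² + 34x + 208 = 0
x = −8 or x = −26, giving (−8, −28) and (−26, 8).
|(−8, −28) − (−26, 8)| = √((18)² + (−36)²) = 18√5.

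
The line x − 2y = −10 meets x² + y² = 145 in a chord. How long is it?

Express y = (10 + x)/2 and substitute into the circle:
5x² + 20x − 480 = 0  ⟹  x² + 4x − 96 = 0
x = 8 or x = −12, giving (8, 9) and (−12, −1).
Chord length = distance between (8, 9) and (−12, −1) = √500 = 10√5.

10√5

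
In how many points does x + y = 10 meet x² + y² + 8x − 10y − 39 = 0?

Substituting the line into the circle gives 2x² − 2x − 39 = 0.
Δ = 4 − (−312) = 316.
Two real roots: the line is a secant.

2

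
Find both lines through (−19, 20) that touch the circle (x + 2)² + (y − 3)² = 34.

5x + 3y = −35 and 3x + 5y = 43

Let a tangent through (−19, 20) have slope m. Its distance from (−2, 3) must equal √34:
[m·(17) − (−17)]² = 34(m² + 1)
15m² + 34m + 15 = 0, so m = −5/3 or m = −3/5.
Through (−19, 20) these give 5x + 3y = −35 and 3x + 5y = 43.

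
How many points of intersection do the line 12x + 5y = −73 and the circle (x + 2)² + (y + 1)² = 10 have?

Substituting the line into the circle gives 169x² + 1732x + 4474 = 0.
Δ = 2999824 − 3024424 = −24600.
No real roots: the line does not meet the circle.

0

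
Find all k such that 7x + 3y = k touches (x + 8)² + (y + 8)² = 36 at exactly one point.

k = −80 ± 6√58

For a tangent, require d(centre, line) = r = 6.
|7·(−8) + 3·(−8) − k| / √58 = 6
|k − (−80)| = 6√58.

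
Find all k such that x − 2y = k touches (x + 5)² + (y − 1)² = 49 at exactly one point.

The line touches the circle iff its distance from (−5, 1) is 7:
|1·(−5) − 2·1 − k| / √5 = 7
|k − (−7)| = 7√5.

k = −7 ± 7√5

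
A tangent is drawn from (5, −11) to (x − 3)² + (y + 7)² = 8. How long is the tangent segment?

With centre O = (3, −7), |OP|² = 20 and r² = 8.
The tangent meets the radius at right angles, so tangent² = |PO|² − r² = 20 − 8 = 12.

2√3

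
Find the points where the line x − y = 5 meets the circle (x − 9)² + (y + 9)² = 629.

(−14, −19) and (19, 14)

Express y = x − 5 and substitute into the circle:
2x² − 10x − 532 = 0  ⟹  x² − 5x − 266 = 0
x = 19 or x = −14, giving (19, 14) and (−14, −19).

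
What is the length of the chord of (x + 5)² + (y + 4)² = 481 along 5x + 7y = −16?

Centre (−5, −4), r² = 481. Perpendicular distance d from centre to line = |−37| / √74 = 37/√74.
Half the chord is √(r² − d²) = √(925/2), so the full chord is 5√74.

5√74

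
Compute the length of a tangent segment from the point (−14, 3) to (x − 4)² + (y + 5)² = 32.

Centre (4, −5), r² = 32. |PO|² = (−18)² + (8)² = 388.
Power of the point: PT² = |PO|² − r² = 356, so PT = 2√89.

2√89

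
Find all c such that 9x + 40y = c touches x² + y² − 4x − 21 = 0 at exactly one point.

c = −187 or c = 223

Tangency holds when the distance from the centre (2, 0) to the line equals the radius 5:
|9·2 + 40·0 − c| / √1681 = 5
|c − (18)| = 5·41, so c = 223 or c = −187.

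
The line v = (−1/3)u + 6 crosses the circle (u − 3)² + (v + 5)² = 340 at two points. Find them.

Express v = (18 − u)/3 and substitute into the circle:
10u² − 120u − 1890 = 0  ⟹  u² − 12u − 189 = 0
u = 21 or u = −9, giving (21, −1) and (−9, 9).

(−9, 9) and (21, −1)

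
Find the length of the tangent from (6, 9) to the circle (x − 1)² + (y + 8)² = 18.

With centre O = (1, −8), |OP|² = 314 and r² = 18.
Power of the point: PT² = |PO|² − r² = 296, so PT = 2√74.

2√74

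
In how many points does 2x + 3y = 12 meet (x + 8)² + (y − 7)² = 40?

Substituting the line into the circle gives 13x² + 180x + 297 = 0.
Discriminant = (180)² − 4·13·(297) = 16956 > 0.
Two real roots: the line is a secant.

2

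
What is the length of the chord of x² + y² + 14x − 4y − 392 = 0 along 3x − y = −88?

Express y = 3x + 88 and substitute into the circle:
10x² + 530x + 7000 = 0  ⟹  x² + 53x + 700 = 0
x = −25 or x = −28, giving (−25, 13) and (−28, 4).
|(−25, 13) − (−28, 4)| = √((3)² + (9)²) = 3√10.

3√10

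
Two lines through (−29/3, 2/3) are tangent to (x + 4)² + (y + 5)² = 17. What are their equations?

A line y − (2/3) = m(x − (−29/3)) is tangent when its distance from (−4, −5) is √17:
(17/3m − (−17/3))² = 17(m² + 1)
4m² + 17m + 4 = 0, so m = −4 or m = −1/4.
Through (−29/3, 2/3) these give 4x + y = −38 and x + 4y = −7.

4x + y = −38 and x + 4y = −7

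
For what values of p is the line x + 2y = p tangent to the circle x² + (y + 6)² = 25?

p = −12 ± 5√5

For a tangent, require d(centre, line) = r = 5.
|1·0 + 2·(−6) − p| / √5 = 5
|p − (−12)| = 5√5.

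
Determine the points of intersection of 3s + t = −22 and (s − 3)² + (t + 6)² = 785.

Substitute t = −3s − 22:
10s² + 90s − 520 = 0  ⟹  s² + 9s − 52 = 0
s = 4 or s = −13, giving (4, −34) and (−13, 17).

(−13, 17) and (4, −34)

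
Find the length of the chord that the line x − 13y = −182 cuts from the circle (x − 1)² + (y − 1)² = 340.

2√170

Express y = (182 + x)/13 and substitute into the circle:
170x² − 28730 = 0  ⟹  x² − 169 = 0
x = 13 or x = −13, giving (13, 15) and (−13, 13).
Chord length = distance between (13, 15) and (−13, 13) = √680 = 2√170.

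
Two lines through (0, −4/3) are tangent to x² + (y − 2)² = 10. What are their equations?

x + 3y = −4 and x − 3y = 4

A line y − (−4/3) = m(x − (0)) is tangent when its distance from (0, 2) is √10:
(0m − (10/3))² = 10(m² + 1)
9m² − 1 = 0, so m = −1/3 or m = 1/3.
With m = −1/3: x + 3y = −4. With m = 1/3: x − 3y = 4.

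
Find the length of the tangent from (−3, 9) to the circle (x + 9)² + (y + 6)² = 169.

The centre is (−9, −6) and r = 13. The square of the distance from P to the centre is 36 + 225 = 261.
Power of the point: PT² = |PO|² − r² = 92, so PT = 2√23.

2√23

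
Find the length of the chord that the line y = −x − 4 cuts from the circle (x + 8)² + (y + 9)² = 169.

From the line, y = −x − 4. Substituting:
2x² + 6x − 80 = 0  ⟹  x² + 3x − 40 = 0
x = 5 or x = −8, giving (5, −9) and (−8, 4).
Chord length = distance between (5, −9) and (−8, 4) = √338 = 13√2.

13√2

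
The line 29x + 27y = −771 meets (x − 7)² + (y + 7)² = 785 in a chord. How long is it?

Express y = (−771 − 29x)/27 and substitute into the circle:
1570x² + 23550x − 197820 = 0  ⟹  x² + 15x − 126 = 0
x = 6 or x = −21, giving (6, −35) and (−21, −6).
|(6, −35) − (−21, −6)| = √((27)² + (−29)²) = √1570.

√1570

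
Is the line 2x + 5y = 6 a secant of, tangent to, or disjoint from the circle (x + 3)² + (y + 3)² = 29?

Centre (−3, −3), r² = 29. Distance² from centre to line = (−27)²/29 = 729/29.
Since d² < r², the line cuts the circle twice.

secant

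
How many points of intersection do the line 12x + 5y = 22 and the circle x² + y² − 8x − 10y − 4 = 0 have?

Centre (4, 5), r² = 45. Distance² from centre to line = (51)²/169 = 2601/169.
Since d² < r², the line cuts the circle twice.

2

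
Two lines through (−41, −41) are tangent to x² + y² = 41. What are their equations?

Write the tangent as mx − y + (−41 − m·(−41)) = 0 and set its distance from the centre to √41:
(41m − (41))² = 41(m² + 1)
20m² − 41m + 20 = 0, so m = 5/4 or m = 4/5.
Through (−41, −41) these give 5x − 4y = −41 and 4x − 5y = 41.

5x − 4y = −41 and 4x − 5y = 41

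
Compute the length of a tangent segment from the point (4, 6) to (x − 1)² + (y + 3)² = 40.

With centre O = (1, −3), |OP|² = 90 and r² = 40.
Power of the point: PT² = |PO|² − r² = 50, so PT = 5√2.

5√2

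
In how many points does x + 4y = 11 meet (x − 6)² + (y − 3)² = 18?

2

Centre (6, 3), r² = 18. Distance² from centre to line = (7)²/17 = 49/17.
Since d² < r², the line cuts the circle twice.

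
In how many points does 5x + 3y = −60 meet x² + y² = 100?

0

d² = (5·0 + 3·0 − (−60))²/34 = 1800/17; r² = 100.
Since d² > r², the line lies outside the circle.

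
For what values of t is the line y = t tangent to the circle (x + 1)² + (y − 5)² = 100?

t = −5 or t = 15

The line touches the circle iff its distance from (−1, 5) is 10:
|0·(−1) + 1·5 − t| / √1 = 10
|t − (5)| = 10, so t = 15 or t = −5.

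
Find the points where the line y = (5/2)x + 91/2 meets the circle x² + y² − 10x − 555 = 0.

(−19, −2) and (−11, 18)

From the line, y = (91 + 5x)/2. Substituting:
29x² + 870x + 6061 = 0  ⟹  x² + 30x + 209 = 0
x = −11 or x = −19, giving (−11, 18) and (−19, −2).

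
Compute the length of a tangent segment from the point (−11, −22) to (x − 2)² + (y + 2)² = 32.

With centre O = (2, −2), |OP|² = 569 and r² = 32.
Power of the point: PT² = |PO|² − r² = 537, so PT = √537.

√537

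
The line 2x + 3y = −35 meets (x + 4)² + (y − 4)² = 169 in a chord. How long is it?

4√13

The distance from (−4, 4) to the line is 39/√13, and r² = 169.
Half the chord is √(r² − d²) = √(52), so the full chord is 4√13.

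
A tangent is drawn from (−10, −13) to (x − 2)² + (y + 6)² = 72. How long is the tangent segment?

11

Centre (2, −6), r² = 72. |PO|² = (−12)² + (−7)² = 193.
The tangent meets the radius at right angles, so tangent² = |PO|² − r² = 193 − 72 = 121.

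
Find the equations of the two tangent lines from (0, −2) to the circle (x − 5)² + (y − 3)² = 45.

2x + y = −2 and x + 2y = −4

Write the tangent as mx − y + (−2 − m·(0)) = 0 and set its distance from the centre to 3√5:
[m·(5) − (5)]² = 45(m² + 1)
2m² + 5m + 2 = 0, so m = −2 or m = −1/2.
With m = −2: 2x + y = −2. With m = −1/2: x + 2y = −4.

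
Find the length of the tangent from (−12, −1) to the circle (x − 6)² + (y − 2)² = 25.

2√77

With centre O = (6, 2), |OP|² = 333 and r² = 25.
By the tangent–radius right angle, tangent length = √(|PO|² − r²) = √308 = 2√77.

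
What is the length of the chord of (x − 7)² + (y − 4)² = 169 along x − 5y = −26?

5√26

Substitute y = (26 + x)/5:
26x² − 338x − 2964 = 0  ⟹  x² − 13x − 114 = 0
x = 19 or x = −6, giving (19, 9) and (−6, 4).
|(19, 9) − (−6, 4)| = √((25)² + (5)²) = 5√26.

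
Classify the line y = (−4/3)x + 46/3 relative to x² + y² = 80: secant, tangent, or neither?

Substituting the line into the circle gives 25x² − 368x + 1396 = 0.
Δ = 135424 − 139600 = −4176.
No real roots: the line does not meet the circle.

neither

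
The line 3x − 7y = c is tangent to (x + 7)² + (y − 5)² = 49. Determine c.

c = −56 ± 7√58

For a tangent, require d(centre, line) = r = 7.
|3·(−7) − 7·5 − c| / √58 = 7
|c − (−56)| = 7√58.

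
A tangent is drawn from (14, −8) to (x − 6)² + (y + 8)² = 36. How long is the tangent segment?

Centre (6, −8), r² = 36. |PO|² = (8)² + (0)² = 64.
The tangent meets the radius at right angles, so tangent² = |PO|² − r² = 64 − 36 = 28.

2√7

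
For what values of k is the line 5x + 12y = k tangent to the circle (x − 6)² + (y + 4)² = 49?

Tangency holds when the distance from the centre (6, −4) to the line equals the radius 7:
|5·6 + 12·(−4) − k| / √169 = 7
|k − (−18)| = 7·13, so k = 73 or k = −109.

k = −109 or k = 73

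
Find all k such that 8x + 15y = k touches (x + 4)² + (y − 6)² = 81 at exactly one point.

Tangency holds when the distance from the centre (−4, 6) to the line equals the radius 9:
|8·(−4) + 15·6 − k| / √289 = 9
|k − (58)| = 9·17, so k = 211 or k = −95.

k = −95 or k = 211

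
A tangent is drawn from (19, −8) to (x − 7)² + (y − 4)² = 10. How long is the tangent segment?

√278

The centre is (7, 4) and r = √10. The square of the distance from P to the centre is 144 + 144 = 288.
By the tangent–radius right angle, tangent length = √(|PO|² − r²) = √278.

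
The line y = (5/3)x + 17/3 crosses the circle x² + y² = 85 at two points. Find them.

Express y = (17 + 5x)/3 and substitute into the circle:
34x² + 170x − 476 = 0  ⟹  x² + 5x − 14 = 0
x = 2 or x = −7, giving (2, 9) and (−7, −6).

(−7, −6) and (2, 9)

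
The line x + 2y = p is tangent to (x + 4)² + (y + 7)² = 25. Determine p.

p = −18 ± 5√5

For a tangent, require d(centre, line) = r = 5.
|1·(−4) + 2·(−7) − p| / √5 = 5
|p − (−18)| = 5√5.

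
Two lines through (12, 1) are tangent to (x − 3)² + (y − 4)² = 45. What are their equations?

Write the tangent as mx − y + (1 − m·(12)) = 0 and set its distance from the centre to 3√5:
[m·(−9) − (3)]² = 45(m² + 1)
2m² + 3m − 2 = 0, so m = 1/2 or m = −2.
With m = 1/2: x − 2y = 10. With m = −2: 2x + y = 25.

x − 2y = 10 and 2x + y = 25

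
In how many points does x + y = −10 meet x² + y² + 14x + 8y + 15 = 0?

Centre (−7, −4), r² = 50. Distance² from centre to line = (−1)²/2 = 1/2.
Since d² < r², the line cuts the circle twice.

2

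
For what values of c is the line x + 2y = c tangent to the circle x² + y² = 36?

c = ±6√5

For a tangent, require d(centre, line) = r = 6.
|1·0 + 2·0 − c| / √5 = 6
|c| = 6√5.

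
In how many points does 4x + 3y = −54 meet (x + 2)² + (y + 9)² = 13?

Centre (−2, −9), r² = 13. Distance² from centre to line = (19)²/25 = 361/25.
Since d² > r², the line lies outside the circle.

0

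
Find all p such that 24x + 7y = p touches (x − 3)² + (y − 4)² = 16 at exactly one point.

p = 0 or p = 200

For a tangent, require d(centre, line) = r = 4.
|24·3 + 7·4 − p| / √625 = 4
|p − (100)| = 4·25, so p = 200 or p = 0.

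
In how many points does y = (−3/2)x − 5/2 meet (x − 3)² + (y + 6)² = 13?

2

Substituting the line into the circle gives 13x² − 66x + 33 = 0.
Discriminant = (−66)² − 4·13·(33) = 2640 > 0.
Two real roots: the line is a secant.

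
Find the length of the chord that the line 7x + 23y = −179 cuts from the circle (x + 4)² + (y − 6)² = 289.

17√2

Centre (−4, 6), r² = 289. Perpendicular distance d from centre to line = |289| / √578 = 289/√578.
Half the chord is √(r² − d²) = √(289/2), so the full chord is 17√2.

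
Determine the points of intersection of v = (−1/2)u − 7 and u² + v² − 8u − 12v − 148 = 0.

From the line, v = (−14 − u)/2. Substituting:
5u² + 20u − 60 = 0  ⟹  u² + 4u − 12 = 0
u = 2 or u = −6, giving (2, −8) and (−6, −4).

(−6, −4) and (2, −8)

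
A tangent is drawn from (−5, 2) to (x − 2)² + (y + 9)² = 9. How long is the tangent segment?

Centre (2, −9), r² = 9. |PO|² = (−7)² + (11)² = 170.
By the tangent–radius right angle, tangent length = √(|PO|² − r²) = √161.

√161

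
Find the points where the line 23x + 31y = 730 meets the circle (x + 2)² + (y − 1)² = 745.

Substitute y = (730 − 23x)/31:
1490x² − 28310x − 223500 = 0  ⟹  x² − 19x − 150 = 0
x = 25 or x = −6, giving (25, 5) and (−6, 28).

(−6, 28) and (25, 5)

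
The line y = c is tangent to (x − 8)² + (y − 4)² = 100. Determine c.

c = −6 or c = 14

The line touches the circle iff its distance from (8, 4) is 10:
|0·8 + 1·4 − c| / √1 = 10
|c − (4)| = 10, so c = 14 or c = −6.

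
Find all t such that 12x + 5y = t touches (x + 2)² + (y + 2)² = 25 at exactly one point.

t = −99 or t = 31

For a tangent, require d(centre, line) = r = 5.
|12·(−2) + 5·(−2) − t| / √169 = 5
|t − (−34)| = 5·13, so t = 31 or t = −99.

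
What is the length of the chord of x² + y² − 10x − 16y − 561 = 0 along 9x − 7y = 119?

Centre (5, 8), r² = 650. Perpendicular distance d from centre to line = |−130| / √130 = 130/√130.
Chord = 2√(r² − d²) = 2·√(520) = 4√130.

4√130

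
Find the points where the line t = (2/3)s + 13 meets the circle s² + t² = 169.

(−12, 5) and (0, 13)

Substitute t = (39 + 2s)/3:
13s² + 156s = 0  ⟹  s² + 12s = 0
s = 0 or s = −12, giving (0, 13) and (−12, 5).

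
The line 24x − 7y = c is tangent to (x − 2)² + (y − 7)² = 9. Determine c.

Tangency holds when the distance from the centre (2, 7) to the line equals the radius 3:
|24·2 − 7·7 − c| / √625 = 3
|c − (−1)| = 3·25, so c = 74 or c = −76.

c = −76 or c = 74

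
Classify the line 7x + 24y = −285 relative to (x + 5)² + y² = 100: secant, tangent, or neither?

Substituting the line into the circle gives 625x² + 9750x + 38025 = 0.
Δ = 95062500 − 95062500 = 0.
A repeated root: the line is tangent.

tangent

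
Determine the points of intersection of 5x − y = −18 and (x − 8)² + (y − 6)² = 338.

From the line, y = 5x + 18. Substituting:
26x² + 104x − 130 = 0  ⟹  x² + 4x − 5 = 0
x = 1 or x = −5, giving (1, 23) and (−5, −7).

(−5, −7) and (1, 23)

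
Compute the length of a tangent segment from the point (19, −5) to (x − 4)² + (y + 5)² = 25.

10√2

The centre is (4, −5) and r = 5. The square of the distance from P to the centre is 225 + 0 = 225.
The tangent meets the radius at right angles, so tangent² = |PO|² − r² = 225 − 25 = 200.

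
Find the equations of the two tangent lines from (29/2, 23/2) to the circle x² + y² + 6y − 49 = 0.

A line y − (23/2) = m(x − (29/2)) is tangent when its distance from (0, −3) is √58:
(−29/2m − (−29/2))² = 58(m² + 1)
21m² − 58m + 21 = 0, so m = 7/3 or m = 3/7.
Through (29/2, 23/2) these give 7x − 3y = 67 and 3x − 7y = −37.

7x − 3y = 67 and 3x − 7y = −37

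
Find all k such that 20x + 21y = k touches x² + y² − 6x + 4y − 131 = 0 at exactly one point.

k = −330 or k = 366

For a tangent, require d(centre, line) = r = 12.
|20·3 + 21·(−2) − k| / √841 = 12
|k − (18)| = 12·29, so k = 366 or k = −330.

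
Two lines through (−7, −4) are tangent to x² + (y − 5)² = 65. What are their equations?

8x + y = −60 and x − 8y = 25

Let a tangent through (−7, −4) have slope m. Its distance from (0, 5) must equal √65:
[m·(7) − (9)]² = 65(m² + 1)
8m² + 63m − 8 = 0, so m = −8 or m = 1/8.
Through (−7, −4) these give 8x + y = −60 and x − 8y = 25.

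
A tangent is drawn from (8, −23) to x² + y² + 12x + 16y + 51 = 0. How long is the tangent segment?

The centre is (−6, −8) and r = 7. The square of the distance from P to the centre is 196 + 225 = 421.
The tangent meets the radius at right angles, so tangent² = |PO|² − r² = 421 − 49 = 372.

2√93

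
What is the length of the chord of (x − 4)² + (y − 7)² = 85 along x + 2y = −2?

The distance from (4, 7) to the line is 20/√5, and r² = 85.
Half the chord is √(r² − d²) = √(5), so the full chord is 2√5.

2√5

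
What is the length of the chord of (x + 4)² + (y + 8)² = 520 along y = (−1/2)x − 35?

4√5

Express y = (−70 − x)/2 and substitute into the circle:
5x² + 140x + 900 = 0  ⟹  x² + 28x + 180 = 0
x = −10 or x = −18, giving (−10, −30) and (−18, −26).
|(−10, −30) − (−18, −26)| = √((8)² + (−4)²) = 4√5.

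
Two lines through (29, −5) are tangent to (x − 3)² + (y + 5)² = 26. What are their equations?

Write the tangent as mx − y + (−5 − m·(29)) = 0 and set its distance from the centre to √26:
[m·(−26) − (0)]² = 26(m² + 1)
25m² − 1 = 0, so m = −1/5 or m = 1/5.
Through (29, −5) these give x + 5y = 4 and x − 5y = 54.

x + 5y = 4 and x − 5y = 54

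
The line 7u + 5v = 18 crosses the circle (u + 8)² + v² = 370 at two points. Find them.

From the line, v = (18 − 7u)/5. Substituting:
74u² + 148u − 7326 = 0  ⟹  u² + 2u − 99 = 0
u = 9 or u = −11, giving (9, −9) and (−11, 19).

(−11, 19) and (9, −9)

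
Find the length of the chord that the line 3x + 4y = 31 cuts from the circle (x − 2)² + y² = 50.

Centre (2, 0), r² = 50. Perpendicular distance d from centre to line = |−25| / √25 = 25/√25.
Chord = 2√(r² − d²) = 2·√(25) = 10.

10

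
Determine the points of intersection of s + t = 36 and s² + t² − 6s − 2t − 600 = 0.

(12, 24) and (26, 10)

From the line, t = −s + 36. Substituting:
2s² − 76s + 624 = 0  ⟹  s² − 38s + 312 = 0
s = 26 or s = 12, giving (26, 10) and (12, 24).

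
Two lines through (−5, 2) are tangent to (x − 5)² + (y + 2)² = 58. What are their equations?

7x + 3y = −29 and 3x − 7y = −29

Let a tangent through (−5, 2) have slope m. Its distance from (5, −2) must equal √58:
[m·(10) − (−4)]² = 58(m² + 1)
21m² + 40m − 21 = 0, so m = −7/3 or m = 3/7.
With m = −7/3: 7x + 3y = −29. With m = 3/7: 3x − 7y = −29.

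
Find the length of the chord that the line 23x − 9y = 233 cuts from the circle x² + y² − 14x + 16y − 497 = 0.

Substitute y = (−233 + 23x)/9:
610x² − 8540x − 19520 = 0  ⟹  x² − 14x − 32 = 0
x = 16 or x = −2, giving (16, 15) and (−2, −31).
|(16, 15) − (−2, −31)| = √((18)² + (46)²) = 2√610.

2√610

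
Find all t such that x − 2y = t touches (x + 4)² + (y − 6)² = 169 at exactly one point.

For a tangent, require d(centre, line) = r = 13.
|1·(−4) − 2·6 − t| / √5 = 13
|t − (−16)| = 13√5.

t = −16 ± 13√5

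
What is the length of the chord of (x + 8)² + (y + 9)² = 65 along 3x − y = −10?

The distance from (−8, −9) to the line is 5/√10, and r² = 65.
Chord = 2√(r² − d²) = 2·√(125/2) = 5√10.

5√10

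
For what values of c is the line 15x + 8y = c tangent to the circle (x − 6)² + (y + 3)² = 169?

c = −155 or c = 287

Tangency holds when the distance from the centre (6, −3) to the line equals the radius 13:
|15·6 + 8·(−3) − c| / √289 = 13
|c − (66)| = 13·17, so c = 287 or c = −155.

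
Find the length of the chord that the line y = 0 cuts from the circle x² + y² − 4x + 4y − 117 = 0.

22

The distance from (2, −2) to the line is 2, and r² = 125.
Half the chord is √(r² − d²) = √(121), so the full chord is 22.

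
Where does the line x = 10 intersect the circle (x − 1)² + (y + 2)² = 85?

(10, −4) and (10, 0)

The line gives x = 10. Substituting into the circle:
y² + 4y = 0
y = 0 or y = −4, giving (10, 0) and (10, −4).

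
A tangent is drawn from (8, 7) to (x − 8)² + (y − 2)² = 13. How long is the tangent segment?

Centre (8, 2), r² = 13. |PO|² = (0)² + (5)² = 25.
Power of the point: PT² = |PO|² − r² = 12, so PT = 2√3.

2√3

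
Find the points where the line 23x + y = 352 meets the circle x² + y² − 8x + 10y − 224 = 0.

From the line, y = −23x + 352. Substituting:
530x² − 16430x + 127200 = 0  ⟹  x² − 31x + 240 = 0
x = 16 or x = 15, giving (16, −16) and (15, 7).

(15, 7) and (16, −16)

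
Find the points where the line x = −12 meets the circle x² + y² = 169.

The line gives x = −12. Substituting into the circle:
y² − 25 = 0
y = 5 or y = −5, giving (−12, 5) and (−12, −5).

(−12, −5) and (−12, 5)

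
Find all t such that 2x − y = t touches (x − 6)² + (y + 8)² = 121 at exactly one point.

For a tangent, require d(centre, line) = r = 11.
|2·6 − 1·(−8) − t| / √5 = 11
|t − (20)| = 11√5.

t = 20 ± 11√5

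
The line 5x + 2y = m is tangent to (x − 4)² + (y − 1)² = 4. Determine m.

For a tangent, require d(centre, line) = r = 2.
|5·4 + 2·1 − m| / √29 = 2
|m − (22)| = 2√29.

m = 22 ± 2√29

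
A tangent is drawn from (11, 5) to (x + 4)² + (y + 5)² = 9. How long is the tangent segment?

With centre O = (−4, −5), |OP|² = 325 and r² = 9.
The tangent meets the radius at right angles, so tangent² = |PO|² − r² = 325 − 9 = 316.

2√79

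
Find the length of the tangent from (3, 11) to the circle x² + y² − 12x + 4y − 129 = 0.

3

Centre (6, −2), r² = 169. |PO|² = (−3)² + (13)² = 178.
The tangent meets the radius at right angles, so tangent² = |PO|² − r² = 178 − 169 = 9.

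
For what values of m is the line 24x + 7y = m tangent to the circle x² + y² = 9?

m = −75 or m = 75

For a tangent, require d(centre, line) = r = 3.
|24·0 + 7·0 − m| / √625 = 3
|m| = 3·25, so m = 75 or m = −75.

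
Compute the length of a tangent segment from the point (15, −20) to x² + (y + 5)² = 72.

The centre is (0, −5) and r = 6√2. The square of the distance from P to the centre is 225 + 225 = 450.
By the tangent–radius right angle, tangent length = √(|PO|² − r²) = √378 = 3√42.

3√42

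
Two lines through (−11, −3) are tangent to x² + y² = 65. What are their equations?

4x + 7y = −65 and 7x − 4y = −65

Write the tangent as mx − y + (−3 − m·(−11)) = 0 and set its distance from the centre to √65:
[m·(11) − (3)]² = 65(m² + 1)
28m² − 33m − 28 = 0, so m = −4/7 or m = 7/4.
Through (−11, −3) these give 4x + 7y = −65 and 7x − 4y = −65.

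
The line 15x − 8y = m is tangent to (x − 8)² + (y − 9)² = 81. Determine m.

m = −105 or m = 201

Tangency holds when the distance from the centre (8, 9) to the line equals the radius 9:
|15·8 − 8·9 − m| / √289 = 9
|m − (48)| = 9·17, so m = 201 or m = −105.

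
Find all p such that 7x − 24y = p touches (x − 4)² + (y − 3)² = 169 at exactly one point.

For a tangent, require d(centre, line) = r = 13.
|7·4 − 24·3 − p| / √625 = 13
|p − (−44)| = 13·25, so p = 281 or p = −369.

p = −369 or p = 281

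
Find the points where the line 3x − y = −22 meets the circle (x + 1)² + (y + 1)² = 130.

Substitute y = 3x + 22:
10x² + 140x + 400 = 0  ⟹  x² + 14x + 40 = 0
x = −4 or x = −10, giving (−4, 10) and (−10, −8).

(−10, −8) and (−4, 10)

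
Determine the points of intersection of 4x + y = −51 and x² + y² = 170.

Substitute y = −4x − 51:
17x² + 408x + 2431 = 0  ⟹  x² + 24x + 143 = 0
x = −11 or x = −13, giving (−11, −7) and (−13, 1).

(−13, 1) and (−11, −7)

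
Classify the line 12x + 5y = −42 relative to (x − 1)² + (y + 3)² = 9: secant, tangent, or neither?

tangent

d² = (12·1 + 5·(−3) − (−42))²/169 = 9; r² = 9.
Since d² = r², the line is tangent.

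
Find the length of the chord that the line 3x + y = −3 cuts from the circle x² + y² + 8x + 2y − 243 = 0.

10√10

The distance from (−4, −1) to the line is 10/√10, and r² = 260.
Half the chord is √(r² − d²) = √(250), so the full chord is 10√10.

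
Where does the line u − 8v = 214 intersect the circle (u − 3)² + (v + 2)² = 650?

(−2, −27) and (14, −25)

Substitute v = (−214 + u)/8:
65u² − 780u − 1820 = 0  ⟹  u² − 12u − 28 = 0
u = 14 or u = −2, giving (14, −25) and (−2, −27).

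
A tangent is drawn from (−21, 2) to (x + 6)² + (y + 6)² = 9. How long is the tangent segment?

2√70

With centre O = (−6, −6), |OP|² = 289 and r² = 9.
By the tangent–radius right angle, tangent length = √(|PO|² − r²) = √280 = 2√70.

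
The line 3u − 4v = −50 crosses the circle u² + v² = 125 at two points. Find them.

Express v = (50 + 3u)/4 and substitute into the circle:
25u² + 300u + 500 = 0  ⟹  u² + 12u + 20 = 0
u = −2 or u = −10, giving (−2, 11) and (−10, 5).

(−10, 5) and (−2, 11)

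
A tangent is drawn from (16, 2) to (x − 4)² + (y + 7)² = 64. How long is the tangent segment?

√161

The centre is (4, −7) and r = 8. The square of the distance from P to the centre is 144 + 81 = 225.
By the tangent–radius right angle, tangent length = √(|PO|² − r²) = √161.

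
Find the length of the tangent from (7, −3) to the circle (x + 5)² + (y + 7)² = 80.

With centre O = (−5, −7), |OP|² = 160 and r² = 80.
The tangent meets the radius at right angles, so tangent² = |PO|² − r² = 160 − 80 = 80.

4√5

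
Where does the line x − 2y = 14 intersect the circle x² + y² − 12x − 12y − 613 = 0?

From the line, y = (−14 + x)/2. Substituting:
5x² − 100x − 1920 = 0  ⟹  x² − 20x − 384 = 0
x = 32 or x = −12, giving (32, 9) and (−12, −13).

(−12, −13) and (32, 9)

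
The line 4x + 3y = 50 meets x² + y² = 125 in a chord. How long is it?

The distance from (0, 0) to the line is 50/√25, and r² = 125.
Chord = 2√(r² − d²) = 2·√(25) = 10.

10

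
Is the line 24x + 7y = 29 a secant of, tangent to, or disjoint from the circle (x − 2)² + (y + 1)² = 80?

Substituting the line into the circle gives 625x² − 1924x − 2428 = 0.
Δ = 3701776 − (−6070000) = 9771776.
Two real roots: the line is a secant.

secant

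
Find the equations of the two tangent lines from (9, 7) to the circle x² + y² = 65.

x + 8y = 65 and 8x − y = 65

Let a tangent through (9, 7) have slope m. Its distance from (0, 0) must equal √65:
(−9m − (−7))² = 65(m² + 1)
8m² − 63m − 8 = 0, so m = −1/8 or m = 8.
With m = −1/8: x + 8y = 65. With m = 8: 8x − y = 65.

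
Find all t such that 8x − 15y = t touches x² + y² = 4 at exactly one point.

t = −34 or t = 34

For a tangent, require d(centre, line) = r = 2.
|8·0 − 15·0 − t| / √289 = 2
|t| = 2·17, so t = 34 or t = −34.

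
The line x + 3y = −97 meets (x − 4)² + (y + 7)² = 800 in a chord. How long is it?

The distance from (4, −7) to the line is 80/√10, and r² = 800.
Chord = 2√(r² − d²) = 2·√(160) = 8√10.

8√10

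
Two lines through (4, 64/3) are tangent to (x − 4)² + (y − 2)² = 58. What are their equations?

7x + 3y = 92 and 7x − 3y = −36

Let a tangent through (4, 64/3) have slope m. Its distance from (4, 2) must equal √58:
[m·(0) − (−58/3)]² = 58(m² + 1)
9m² − 49 = 0, so m = −7/3 or m = 7/3.
With m = −7/3: 7x + 3y = 92. With m = 7/3: 7x − 3y = −36.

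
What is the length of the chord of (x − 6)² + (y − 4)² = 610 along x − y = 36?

8√2

The distance from (6, 4) to the line is 34/√2, and r² = 610.
Chord = 2√(r² − d²) = 2·√(32) = 8√2.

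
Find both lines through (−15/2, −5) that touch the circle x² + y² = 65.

4x + 7y = −65 and 8x + y = −65

Let a tangent through (−15/2, −5) have slope m. Its distance from (0, 0) must equal √65:
[m·(15/2) − (5)]² = 65(m² + 1)
7m² + 60m + 32 = 0, so m = −4/7 or m = −8.
Through (−15/2, −5) these give 4x + 7y = −65 and 8x + y = −65.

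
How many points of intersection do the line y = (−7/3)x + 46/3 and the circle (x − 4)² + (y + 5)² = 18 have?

0

Substituting the line into the circle gives 58x² − 926x + 3703 = 0.
Δ = 857476 − 859096 = −1620.
No real roots: the line does not meet the circle.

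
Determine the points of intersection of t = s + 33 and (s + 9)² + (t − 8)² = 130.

Express t = s + 33 and substitute into the circle:
2s² + 68s + 576 = 0  ⟹  s² + 34s + 288 = 0
s = −16 or s = −18, giving (−16, 17) and (−18, 15).

(−18, 15) and (−16, 17)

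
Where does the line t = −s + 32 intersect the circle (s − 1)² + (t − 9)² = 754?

(−4, 36) and (28, 4)

Express t = −s + 32 and substitute into the circle:
2s² − 48s − 224 = 0  ⟹  s² − 24s − 112 = 0
s = 28 or s = −4, giving (28, 4) and (−4, 36).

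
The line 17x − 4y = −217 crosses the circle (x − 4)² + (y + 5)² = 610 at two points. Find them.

Express y = (217 + 17x)/4 and substitute into the circle:
305x² + 7930x + 46665 = 0  ⟹  x² + 26x + 153 = 0
x = −9 or x = −17, giving (−9, 16) and (−17, −18).

(−17, −18) and (−9, 16)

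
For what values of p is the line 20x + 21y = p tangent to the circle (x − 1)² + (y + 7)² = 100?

The line touches the circle iff its distance from (1, −7) is 10:
|20·1 + 21·(−7) − p| / √841 = 10
|p − (−127)| = 10·29, so p = 163 or p = −417.

p = −417 or p = 163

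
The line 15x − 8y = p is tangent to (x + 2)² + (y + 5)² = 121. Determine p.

p = −177 or p = 197

The line touches the circle iff its distance from (−2, −5) is 11:
|15·(−2) − 8·(−5) − p| / √289 = 11
|p − (10)| = 11·17, so p = 197 or p = −177.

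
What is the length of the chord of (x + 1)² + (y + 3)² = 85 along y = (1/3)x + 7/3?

5√10

The distance from (−1, −3) to the line is 15/√10, and r² = 85.
Half the chord is √(r² − d²) = √(125/2), so the full chord is 5√10.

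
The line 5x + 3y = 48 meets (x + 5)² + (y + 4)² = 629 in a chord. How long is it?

7√34

From the line, y = (48 − 5x)/3. Substituting:
34x² − 510x − 1836 = 0  ⟹  x² − 15x − 54 = 0
x = 18 or x = −3, giving (18, −14) and (−3, 21).
|(18, −14) − (−3, 21)| = √((21)² + (−35)²) = 7√34.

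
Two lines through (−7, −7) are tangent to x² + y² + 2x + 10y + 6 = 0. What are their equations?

Let a tangent through (−7, −7) have slope m. Its distance from (−1, −5) must equal 2√5:
[m·(6) − (2)]² = 20(m² + 1)
2m² − 3m − 2 = 0, so m = 2 or m = −1/2.
With m = 2: 2x − y = −7. With m = −1/2: x + 2y = −21.

2x − y = −7 and x + 2y = −21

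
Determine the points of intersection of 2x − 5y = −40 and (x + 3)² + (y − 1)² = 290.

From the line, y = (40 + 2x)/5. Substituting:
29x² + 290x − 5800 = 0  ⟹  x² + 10x − 200 = 0
x = 10 or x = −20, giving (10, 12) and (−20, 0).

(−20, 0) and (10, 12)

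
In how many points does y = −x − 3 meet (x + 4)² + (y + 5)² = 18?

1

Substituting the line into the circle gives 2x² + 4x + 2 = 0.
Discriminant = (4)² − 4·2·(2) = 0.
A repeated root: the line is tangent.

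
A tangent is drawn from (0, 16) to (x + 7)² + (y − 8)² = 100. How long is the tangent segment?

Centre (−7, 8), r² = 100. |PO|² = (7)² + (8)² = 113.
The tangent meets the radius at right angles, so tangent² = |PO|² − r² = 113 − 100 = 13.

√13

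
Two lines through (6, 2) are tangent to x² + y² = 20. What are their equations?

2x − y = 10 and x + 2y = 10

A line y − (2) = m(x − (6)) is tangent when its distance from (0, 0) is 2√5:
(−6m − (−2))² = 20(m² + 1)
2m² − 3m − 2 = 0, so m = 2 or m = −1/2.
With m = 2: 2x − y = 10. With m = −1/2: x + 2y = 10.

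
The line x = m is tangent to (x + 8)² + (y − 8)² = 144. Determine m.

m = −20 or m = 4

The line touches the circle iff its distance from (−8, 8) is 12:
|1·(−8) + 0·8 − m| / √1 = 12
|m − (−8)| = 12, so m = 4 or m = −20.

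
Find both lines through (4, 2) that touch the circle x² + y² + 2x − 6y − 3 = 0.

3x + 2y = 16 and 2x − 3y = 2

A line y − (2) = m(x − (4)) is tangent when its distance from (−1, 3) is √13:
(−5m − (1))² = 13(m² + 1)
6m² + 5m − 6 = 0, so m = −3/2 or m = 2/3.
Through (4, 2) these give 3x + 2y = 16 and 2x − 3y = 2.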